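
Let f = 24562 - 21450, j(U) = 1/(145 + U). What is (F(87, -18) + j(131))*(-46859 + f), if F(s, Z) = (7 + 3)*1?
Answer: -120785467/276 ≈ -4.3763e+5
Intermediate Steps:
F(s, Z) = 10 (F(s, Z) = 10*1 = 10)
f = 3112
(F(87, -18) + j(131))*(-46859 + f) = (10 + 1/(145 + 131))*(-46859 + 3112) = (10 + 1/276)*(-43747) = (2761/276)*(-43747) = -120785467/276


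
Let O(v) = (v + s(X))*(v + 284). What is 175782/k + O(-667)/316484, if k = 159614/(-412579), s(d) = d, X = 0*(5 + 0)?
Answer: -1639473767442607/3608234084 ≈ -4.5437e+5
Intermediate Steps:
X = 0 (X = 0*5 = 0)
O(v) = v*(284 + v) (O(v) = (v + 0)*(v + 284) = v*(284 + v))
k = -159614/412579 (k = 159614*(-1/412579) = -159614/412579 ≈ -0.38687)
175782/k + O(-667)/316484 = 175782/(-159614/412579) - 667*(284 - 667)/316484 = 175782*(-412579/159614) - 667*(-383)*(1/316484) = -36261980889/79807 + 255461*(1/316484) = -36261980889/79807 + 255461/316484 = -1639473767442607/3608234084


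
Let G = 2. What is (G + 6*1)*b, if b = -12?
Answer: -96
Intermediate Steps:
(G + 6*1)*b = (2 + 6*1)*(-12) = (2 + 6)*(-12) = 8*(-12) = -96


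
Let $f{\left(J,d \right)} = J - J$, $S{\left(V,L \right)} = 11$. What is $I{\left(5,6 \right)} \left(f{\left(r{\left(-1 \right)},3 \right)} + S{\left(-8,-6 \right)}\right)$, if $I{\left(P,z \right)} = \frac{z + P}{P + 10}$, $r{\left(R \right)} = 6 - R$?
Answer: $\frac{121}{15} \approx 8.0667$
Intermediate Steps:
$f{\left(J,d \right)} = 0$
$I{\left(P,z \right)} = \frac{P + z}{10 + P}$
$I{\left(5,6 \right)} \left(f{\left(r{\left(-1 \right)},3 \right)} + S{\left(-8,-6 \right)}\right) = \frac{5 + 6}{10 + 5} \left(0 + 11\right) = \frac{1}{15} \cdot 11 \cdot 11 = \frac{11}{15} \cdot 11 = \frac{121}{15}$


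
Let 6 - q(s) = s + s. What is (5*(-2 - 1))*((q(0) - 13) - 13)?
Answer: 300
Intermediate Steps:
q(s) = 6 - 2*s (q(s) = 6 - (s + s) = 6 - 2*s)
(5*(-2 - 1))*((q(0) - 13) - 13) = (5*(-2 - 1))*(((6 - 2*0) - 13) - 13) = (5*(-3))*(((6 + 0) - 13) - 13) = -15*((6 - 13) - 13) = -15*(-7 - 13) = -15*(-20) = 300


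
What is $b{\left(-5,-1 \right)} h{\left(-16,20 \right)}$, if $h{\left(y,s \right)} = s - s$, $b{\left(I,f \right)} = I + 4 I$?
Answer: $0$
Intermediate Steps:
$b{\left(I,f \right)} = 5 I$
$h{\left(y,s \right)} = 0$
$b{\left(-5,-1 \right)} h{\left(-16,20 \right)} = 5 \left(-5\right) 0 = \left(-25\right) 0 = 0$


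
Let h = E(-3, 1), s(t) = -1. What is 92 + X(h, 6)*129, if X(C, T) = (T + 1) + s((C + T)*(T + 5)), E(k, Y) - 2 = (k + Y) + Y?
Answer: 866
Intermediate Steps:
E(k, Y) = 2 + k + 2*Y (E(k, Y) = 2 + ((k + Y) + Y) = 2 + ((Y + k) + Y) = 2 + (k + 2*Y) = 2 + k + 2*Y)
h = 1 (h = 2 - 3 + 2*1 = 2 - 3 + 2 = 1)
X(C, T) = T (X(C, T) = (T + 1) - 1 = (1 + T) - 1 = T)
92 + X(h, 6)*129 = 92 + 6*129 = 92 + 774 = 866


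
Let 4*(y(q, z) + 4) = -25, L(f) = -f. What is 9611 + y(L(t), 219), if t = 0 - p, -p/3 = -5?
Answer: 38403/4 ≈ 9600.8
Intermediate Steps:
p = 15 (p = -3*(-5) = 15)
t = -15 (t = 0 - 1*15 = 0 - 15 = -15)
y(q, z) = -41/4 (y(q, z) = -4 + (¼)*(-25) = -4 - 25/4 = -41/4)
9611 + y(L(t), 219) = 9611 - 41/4 = 38403/4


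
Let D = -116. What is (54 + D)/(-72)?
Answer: 31/36 ≈ 0.86111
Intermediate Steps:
(54 + D)/(-72) = (54 - 116)/(-72) = -1/72*(-62) = 31/36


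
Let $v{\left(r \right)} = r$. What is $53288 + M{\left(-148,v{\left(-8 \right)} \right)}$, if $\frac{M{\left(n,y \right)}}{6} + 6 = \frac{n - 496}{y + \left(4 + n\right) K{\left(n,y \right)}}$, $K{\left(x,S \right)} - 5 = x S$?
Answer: $\frac{1139753039}{21403} \approx 53252.0$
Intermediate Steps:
$K{\left(x,S \right)} = 5 + S x$ ($K{\left(x,S \right)} = 5 + x S = 5 + S x$)
$M{\left(n,y \right)} = -36 + \frac{6 \left(-496 + n\right)}{y + \left(4 + n\right) \left(5 + n y\right)}$ ($M{\left(n,y \right)} = -36 + 6 \frac{n - 496}{y + \left(4 + n\right) \left(5 + y n\right)} = -36 + 6 \frac{-496 + n}{y + \left(4 + n\right) \left(5 + n y\right)} = -36 + \frac{6 \left(-496 + n\right)}{y + \left(4 + n\right) \left(5 + n y\right)}$)
$53288 + M{\left(-148,v{\left(-8 \right)} \right)} = 53288 + \frac{6 \left(-616 - 148 - -48 - \left(-3552\right) \left(-8\right) - - 888 \left(5 - -1184\right)\right)}{20 - 8 - 148 \left(5 - -1184\right) + 4 \left(-148\right) \left(-8\right)} = 53288 + \frac{6 \left(-616 - 148 + 48 - 28416 - - 888 \left(5 + 1184\right)\right)}{20 - 8 - 148 \left(5 + 1184\right) + 4736} = 53288 + \frac{6 \left(-616 - 148 + 48 - 28416 - \left(-888\right) 1189\right)}{20 - 8 - 175972 + 4736} = 53288 + \frac{6 \left(-616 - 148 + 48 - 28416 + 1055832\right)}{20 - 8 - 175972 + 4736} = 53288 + 6 \frac{1}{-171224} \cdot 1026700 = 53288 + 6 \left(- \frac{1}{171224}\right) 1026700 = 53288 - \frac{770025}{21403} = \frac{1139753039}{21403}$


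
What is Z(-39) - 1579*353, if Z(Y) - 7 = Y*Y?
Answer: -555859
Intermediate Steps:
Z(Y) = 7 + Y² (Z(Y) = 7 + Y*Y = 7 + Y²)
Z(-39) - 1579*353 = (7 + (-39)²) - 1579*353 = (7 + 1521) - 557387 = 1528 - 557387 = -555859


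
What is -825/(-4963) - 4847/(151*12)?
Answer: -22560761/8992956 ≈ -2.5087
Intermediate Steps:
-825/(-4963) - 4847/(151*12) = -825*(-1/4963) - 4847/1812 = 825/4963 - 4847*1/1812 = 825/4963 - 4847/1812 = -22560761/8992956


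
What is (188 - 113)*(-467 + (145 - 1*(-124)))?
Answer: -14850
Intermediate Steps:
(188 - 113)*(-467 + (145 - 1*(-124))) = 75*(-467 + (145 + 124)) = 75*(-467 + 269) = 75*(-198) = -14850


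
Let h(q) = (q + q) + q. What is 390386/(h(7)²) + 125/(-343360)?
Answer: 26808576367/30284352 ≈ 885.23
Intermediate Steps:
h(q) = 3*q (h(q) = 2*q + q = 3*q)
390386/(h(7)²) + 125/(-343360) = 390386/((3*7)²) + 125/(-343360) = 390386/(21²) + 125*(-1/343360) = 390386/441 - 25/68672 = 26808576367/30284352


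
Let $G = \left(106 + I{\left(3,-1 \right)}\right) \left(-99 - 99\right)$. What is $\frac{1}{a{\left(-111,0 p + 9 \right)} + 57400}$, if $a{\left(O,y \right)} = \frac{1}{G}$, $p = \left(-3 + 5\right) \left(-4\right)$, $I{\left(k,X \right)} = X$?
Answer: $\frac{20790}{1193345999} \approx 1.7422 \cdot 10^{-5}$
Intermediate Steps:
$p = -8$ ($p = 2 \left(-4\right) = -8$)
$G = -20790$ ($G = \left(106 - 1\right) \left(-99 - 99\right) = 105 \left(-198\right) = -20790$)
$a{\left(O,y \right)} = - \frac{1}{20790}$ ($a{\left(O,y \right)} = \frac{1}{-20790} = - \frac{1}{20790}$)
$\frac{1}{a{\left(-111,0 p + 9 \right)} + 57400} = \frac{1}{- \frac{1}{20790} + 57400} = \frac{1}{\frac{1193345999}{20790}} = \frac{20790}{1193345999}$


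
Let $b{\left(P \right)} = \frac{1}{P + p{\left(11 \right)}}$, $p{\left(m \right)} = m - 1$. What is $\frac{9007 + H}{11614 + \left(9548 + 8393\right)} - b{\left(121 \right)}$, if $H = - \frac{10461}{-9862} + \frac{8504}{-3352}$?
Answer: $\frac{206639192573}{695590183630} \approx 0.29707$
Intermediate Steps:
$p{\left(m \right)} = -1 + m$
$H = - \frac{6100147}{4132178}$ ($H = \left(-10461\right) \left(- \frac{1}{9862}\right) + 8504 \left(- \frac{1}{3352}\right) = \frac{10461}{9862} - \frac{1063}{419} = - \frac{6100147}{4132178} \approx -1.4763$)
$b{\left(P \right)} = \frac{1}{10 + P}$ ($b{\left(P \right)} = \frac{1}{P + \left(-1 + 11\right)} = \frac{1}{P + 10} = \frac{1}{10 + P}$)
$\frac{9007 + H}{11614 + \left(9548 + 8393\right)} - b{\left(121 \right)} = \frac{9007 - \frac{6100147}{4132178}}{11614 + \left(9548 + 8393\right)} - \frac{1}{10 + 121} = \frac{37212427099}{4132178 \left(11614 + 17941\right)} - \frac{1}{131} = \frac{37212427099}{4132178 \cdot 29555} - \frac{1}{131} = \frac{37212427099}{4132178} \cdot \frac{1}{29555} - \frac{1}{131} = \frac{1617931613}{5309848730} - \frac{1}{131} = \frac{206639192573}{695590183630}$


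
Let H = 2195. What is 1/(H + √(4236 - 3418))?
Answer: 2195/4817207 - √818/4817207 ≈ 0.00044972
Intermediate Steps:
1/(H + √(4236 - 3418)) = 1/(2195 + √(4236 - 3418)) = 1/(2195 + √818)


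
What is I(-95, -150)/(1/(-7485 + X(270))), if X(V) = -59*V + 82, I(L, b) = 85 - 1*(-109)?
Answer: -4526602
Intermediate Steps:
I(L, b) = 194 (I(L, b) = 85 + 109 = 194)
X(V) = 82 - 59*V
I(-95, -150)/(1/(-7485 + X(270))) = 194/(1/(-7485 + (82 - 59*270))) = 194/(1/(-7485 + (82 - 15930))) = 194/(1/(-7485 - 15848)) = 194/(1/(-23333)) = 194/(-1/23333) = 194*(-23333) = -4526602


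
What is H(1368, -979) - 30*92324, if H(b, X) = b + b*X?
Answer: -4107624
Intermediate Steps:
H(b, X) = b + X*b
H(1368, -979) - 30*92324 = 1368*(1 - 979) - 30*92324 = 1368*(-978) - 2769720 = -1337904 - 2769720 = -4107624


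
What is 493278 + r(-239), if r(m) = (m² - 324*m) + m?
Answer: 627596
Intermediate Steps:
r(m) = m² - 323*m
493278 + r(-239) = 493278 - 239*(-323 - 239) = 493278 - 239*(-562) = 493278 + 134318 = 627596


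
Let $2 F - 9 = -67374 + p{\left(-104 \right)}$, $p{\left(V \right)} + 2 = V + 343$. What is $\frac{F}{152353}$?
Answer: $- \frac{33564}{152353} \approx -0.2203$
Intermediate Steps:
$p{\left(V \right)} = 341 + V$ ($p{\left(V \right)} = -2 + \left(V + 343\right) = -2 + \left(343 + V\right) = 341 + V$)
$F = -33564$ ($F = \frac{9}{2} + \frac{-67374 + \left(341 - 104\right)}{2} = \frac{9}{2} + \frac{-67374 + 237}{2} = \frac{9}{2} + \frac{1}{2} \left(-67137\right) = \frac{9}{2} - \frac{67137}{2} = -33564$)
$\frac{F}{152353} = - \frac{33564}{152353}$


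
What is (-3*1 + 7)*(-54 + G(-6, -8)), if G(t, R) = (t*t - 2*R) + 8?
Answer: 24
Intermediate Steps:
G(t, R) = 8 + t**2 - 2*R (G(t, R) = (t**2 - 2*R) + 8 = 8 + t**2 - 2*R)
(-3*1 + 7)*(-54 + G(-6, -8)) = (-3*1 + 7)*(-54 + (8 + (-6)**2 - 2*(-8))) = (-3 + 7)*(-54 + (8 + 36 + 16)) = 4*(-54 + 60) = 4*6 = 24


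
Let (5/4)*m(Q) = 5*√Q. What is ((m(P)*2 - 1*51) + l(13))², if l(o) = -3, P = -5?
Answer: 2596 - 864*I*√5 ≈ 2596.0 - 1932.0*I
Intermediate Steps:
m(Q) = 4*√Q (m(Q) = 4*(5*√Q)/5 = 4*√Q)
((m(P)*2 - 1*51) + l(13))² = (((4*√(-5))*2 - 1*51) - 3)² = (((4*(I*√5))*2 - 51) - 3)² = (((4*I*√5)*2 - 51) - 3)² = ((8*I*√5 - 51) - 3)² = ((-51 + 8*I*√5) - 3)² = (-54 + 8*I*√5)²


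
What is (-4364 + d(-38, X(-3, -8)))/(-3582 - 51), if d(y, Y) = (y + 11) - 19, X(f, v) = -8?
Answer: 210/173 ≈ 1.2139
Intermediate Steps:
d(y, Y) = -8 + y (d(y, Y) = (11 + y) - 19 = -8 + y)
(-4364 + d(-38, X(-3, -8)))/(-3582 - 51) = (-4364 + (-8 - 38))/(-3582 - 51) = (-4364 - 46)/(-3633) = -4410*(-1/3633) = 210/173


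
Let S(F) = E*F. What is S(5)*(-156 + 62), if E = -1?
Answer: 470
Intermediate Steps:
S(F) = -F
S(5)*(-156 + 62) = (-1*5)*(-156 + 62) = -5*(-94) = 470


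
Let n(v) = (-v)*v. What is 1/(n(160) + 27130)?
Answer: 1/1530 ≈ 0.00065359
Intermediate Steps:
n(v) = -v**2
1/(n(160) + 27130) = 1/(-1*160**2 + 27130) = 1/(-1*25600 + 27130) = 1/(-25600 + 27130) = 1/1530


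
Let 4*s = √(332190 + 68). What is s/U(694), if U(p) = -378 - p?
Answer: -√332258/4288 ≈ -0.13443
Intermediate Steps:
s = √332258/4 (s = √(332190 + 68)/4 = √332258/4 ≈ 144.10)
s/U(694) = (√332258/4)/(-378 - 1*694) = (√332258/4)/(-378 - 694) = (√332258/4)/(-1072) = (√332258/4)*(-1/1072) = -√332258/4288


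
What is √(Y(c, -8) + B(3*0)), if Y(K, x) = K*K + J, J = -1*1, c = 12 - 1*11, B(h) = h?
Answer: 0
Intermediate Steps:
c = 1 (c = 12 - 11 = 1)
J = -1
Y(K, x) = -1 + K² (Y(K, x) = K*K - 1 = K² - 1 = -1 + K²)
√(Y(c, -8) + B(3*0)) = √((-1 + 1²) + 3*0) = √((-1 + 1) + 0) = √(0 + 0) = √0 = 0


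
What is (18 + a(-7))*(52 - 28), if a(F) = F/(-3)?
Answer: 488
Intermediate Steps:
a(F) = -F/3 (a(F) = F*(-1/3) = -F/3)
(18 + a(-7))*(52 - 28) = (18 - 1/3*(-7))*(52 - 28) = (18 + 7/3)*24 = (61/3)*24 = 488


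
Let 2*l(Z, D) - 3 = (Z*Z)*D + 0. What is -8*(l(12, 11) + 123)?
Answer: -7332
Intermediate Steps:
l(Z, D) = 3/2 + D*Z²/2 (l(Z, D) = 3/2 + ((Z*Z)*D + 0)/2 = 3/2 + (Z²*D + 0)/2 = 3/2 + (D*Z² + 0)/2 = 3/2 + (D*Z²)/2 = 3/2 + D*Z²/2)
-8*(l(12, 11) + 123) = -8*((3/2 + (½)*11*12²) + 123) = -8*((3/2 + (½)*11*144) + 123) = -8*((3/2 + 792) + 123) = -8*(1587/2 + 123) = -8*1833/2 = -7332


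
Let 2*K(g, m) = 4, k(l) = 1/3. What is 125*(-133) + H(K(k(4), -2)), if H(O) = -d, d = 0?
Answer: -16625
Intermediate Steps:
k(l) = ⅓
K(g, m) = 2 (K(g, m) = (½)*4 = 2)
H(O) = 0 (H(O) = -1*0 = 0)
125*(-133) + H(K(k(4), -2)) = 125*(-133) + 0 = -16625 + 0 = -16625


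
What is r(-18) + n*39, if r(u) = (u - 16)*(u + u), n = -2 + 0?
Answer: 1146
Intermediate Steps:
n = -2
r(u) = 2*u*(-16 + u) (r(u) = (-16 + u)*(2*u) = 2*u*(-16 + u))
r(-18) + n*39 = 2*(-18)*(-16 - 18) - 2*39 = 2*(-18)*(-34) - 78 = 1224 - 78 = 1146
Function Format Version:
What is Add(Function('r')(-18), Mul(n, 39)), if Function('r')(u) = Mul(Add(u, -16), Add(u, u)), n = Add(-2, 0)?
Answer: 1146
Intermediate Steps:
n = -2
Function('r')(u) = Mul(2, u, Add(-16, u)) (Function('r')(u) = Mul(Add(-16, u), Mul(2, u)) = Mul(2, u, Add(-16, u)))
Add(Function('r')(-18), Mul(n, 39)) = Add(Mul(2, -18, Add(-16, -18)), Mul(-2, 39)) = Add(Mul(2, -18, -34), -78) = Add(1224, -78) = 1146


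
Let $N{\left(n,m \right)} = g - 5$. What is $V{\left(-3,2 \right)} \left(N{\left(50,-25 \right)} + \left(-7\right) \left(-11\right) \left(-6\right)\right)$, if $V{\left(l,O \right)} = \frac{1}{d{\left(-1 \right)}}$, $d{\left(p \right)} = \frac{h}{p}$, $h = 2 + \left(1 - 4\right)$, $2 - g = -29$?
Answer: $-436$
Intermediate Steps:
$g = 31$ ($g = 2 - -29 = 2 + 29 = 31$)
$h = -1$ ($h = 2 + \left(1 - 4\right) = 2 - 3 = -1$)
$N{\left(n,m \right)} = 26$ ($N{\left(n,m \right)} = 31 - 5 = 26$)
$d{\left(p \right)} = - \frac{1}{p}$
$V{\left(l,O \right)} = 1$ ($V{\left(l,O \right)} = \frac{1}{\left(-1\right) \frac{1}{-1}} = \frac{1}{\left(-1\right) \left(-1\right)} = 1^{-1} = 1$)
$V{\left(-3,2 \right)} \left(N{\left(50,-25 \right)} + \left(-7\right) \left(-11\right) \left(-6\right)\right) = 1 \left(26 + \left(-7\right) \left(-11\right) \left(-6\right)\right) = 1 \left(26 + 77 \left(-6\right)\right) = 1 \left(26 - 462\right) = 1 \left(-436\right) = -436$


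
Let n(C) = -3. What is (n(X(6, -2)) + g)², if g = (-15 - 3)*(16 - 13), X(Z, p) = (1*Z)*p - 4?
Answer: 3249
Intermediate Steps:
X(Z, p) = -4 + Z*p (X(Z, p) = Z*p - 4 = -4 + Z*p)
g = -54 (g = -18*3 = -54)
(n(X(6, -2)) + g)² = (-3 - 54)² = (-57)² = 3249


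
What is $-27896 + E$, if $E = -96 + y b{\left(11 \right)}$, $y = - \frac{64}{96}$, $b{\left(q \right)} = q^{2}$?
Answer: $- \frac{84218}{3} \approx -28073.0$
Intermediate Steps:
$y = - \frac{2}{3}$ ($y = \left(-64\right) \frac{1}{96} = - \frac{2}{3} \approx -0.66667$)
$E = - \frac{530}{3}$ ($E = -96 - \frac{2 \cdot 11^{2}}{3} = -96 - \frac{242}{3} = - \frac{530}{3} \approx -176.67$)
$-27896 + E = -27896 - \frac{530}{3} = - \frac{84218}{3}$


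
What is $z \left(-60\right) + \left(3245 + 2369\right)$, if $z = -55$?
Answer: $8914$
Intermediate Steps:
$z \left(-60\right) + \left(3245 + 2369\right) = \left(-55\right) \left(-60\right) + \left(3245 + 2369\right) = 3300 + 5614 = 8914$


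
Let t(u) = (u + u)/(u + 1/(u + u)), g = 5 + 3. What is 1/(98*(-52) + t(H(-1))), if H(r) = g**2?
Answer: -8193/41735144 ≈ -0.00019631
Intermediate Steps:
g = 8
H(r) = 64 (H(r) = 8**2 = 64)
t(u) = 2*u/(u + 1/(2*u)) (t(u) = (2*u)/(u + 1/(2*u)) = 2*u/(u + 1/(2*u)))
1/(98*(-52) + t(H(-1))) = 1/(98*(-52) + 4*64**2/(1 + 2*64**2)) = 1/(-5096 + 4*4096/(1 + 2*4096)) = 1/(-5096 + 4*4096/(1 + 8192)) = 1/(-5096 + 4*4096/8193) = 1/(-5096 + 4*4096*(1/8193)) = 1/(-5096 + 16384/8193) = 1/(-41735144/8193) = -8193/41735144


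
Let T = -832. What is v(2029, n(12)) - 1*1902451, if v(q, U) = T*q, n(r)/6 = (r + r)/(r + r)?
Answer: -3590579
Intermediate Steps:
n(r) = 6 (n(r) = 6*((r + r)/(r + r)) = 6*((2*r)/((2*r))) = 6*((2*r)*(1/(2*r))) = 6*1 = 6)
v(q, U) = -832*q
v(2029, n(12)) - 1*1902451 = -832*2029 - 1*1902451 = -1688128 - 1902451 = -3590579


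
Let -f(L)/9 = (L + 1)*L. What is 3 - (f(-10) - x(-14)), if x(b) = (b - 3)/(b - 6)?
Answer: 16277/20 ≈ 813.85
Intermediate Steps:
f(L) = -9*L*(1 + L) (f(L) = -9*(L + 1)*L = -9*(1 + L)*L = -9*L*(1 + L))
x(b) = (-3 + b)/(-6 + b)
3 - (f(-10) - x(-14)) = 3 - (-9*(-10)*(1 - 10) - (-3 - 14)/(-6 - 14)) = 3 - (-9*(-10)*(-9) - (-17)/(-20)) = 3 - (-810 - (-1)*(-17)/20) = 3 - (-810 - 1*17/20) = 3 - (-810 - 17/20) = 3 - 1*(-16217/20) = 3 + 16217/20 = 16277/20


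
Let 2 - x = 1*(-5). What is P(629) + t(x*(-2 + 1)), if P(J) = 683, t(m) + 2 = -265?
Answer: 416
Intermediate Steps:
x = 7 (x = 2 - (-5) = 2 - 1*(-5) = 2 + 5 = 7)
t(m) = -267 (t(m) = -2 - 265 = -267)
P(629) + t(x*(-2 + 1)) = 683 - 267 = 416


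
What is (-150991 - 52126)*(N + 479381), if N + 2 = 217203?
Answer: -141487646094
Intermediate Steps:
N = 217201 (N = -2 + 217203 = 217201)
(-150991 - 52126)*(N + 479381) = (-150991 - 52126)*(217201 + 479381) = -203117*696582 = -141487646094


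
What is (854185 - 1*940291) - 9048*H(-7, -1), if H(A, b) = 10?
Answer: -176586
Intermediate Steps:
(854185 - 1*940291) - 9048*H(-7, -1) = (854185 - 1*940291) - 9048*10 = (854185 - 940291) - 1*90480 = -86106 - 90480 = -176586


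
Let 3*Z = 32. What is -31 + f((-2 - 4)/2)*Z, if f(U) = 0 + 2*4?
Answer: 163/3 ≈ 54.333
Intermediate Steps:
Z = 32/3 (Z = (⅓)*32 = 32/3 ≈ 10.667)
f(U) = 8 (f(U) = 0 + 8 = 8)
-31 + f((-2 - 4)/2)*Z = -31 + 8*(32/3) = -31 + 256/3 = 163/3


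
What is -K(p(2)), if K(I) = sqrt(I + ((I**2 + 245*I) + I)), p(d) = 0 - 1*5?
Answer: -11*I*sqrt(10) ≈ -34.785*I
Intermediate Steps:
p(d) = -5 (p(d) = 0 - 5 = -5)
K(I) = sqrt(I**2 + 247*I) (K(I) = sqrt(I + (I**2 + 246*I)) = sqrt(I**2 + 247*I))
-K(p(2)) = -sqrt(-5*(247 - 5)) = -sqrt(-5*242) = -sqrt(-1210) = -11*I*sqrt(10)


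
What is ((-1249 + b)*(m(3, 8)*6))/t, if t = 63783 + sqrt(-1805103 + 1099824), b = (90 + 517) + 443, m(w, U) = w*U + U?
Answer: -50771268/84770341 + 796*I*sqrt(705279)/84770341 ≈ -0.59893 + 0.0078859*I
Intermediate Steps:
m(w, U) = U + U*w (m(w, U) = U*w + U = U + U*w)
b = 1050 (b = 607 + 443 = 1050)
t = 63783 + I*sqrt(705279) (t = 63783 + sqrt(-705279) = 63783 + I*sqrt(705279) ≈ 63783.0 + 839.81*I)
((-1249 + b)*(m(3, 8)*6))/t = ((-1249 + 1050)*((8*(1 + 3))*6))/(63783 + I*sqrt(705279)) = (-199*8*4*6)/(63783 + I*sqrt(705279)) = (-6368*6)/(63783 + I*sqrt(705279)) = (-199*192)/(63783 + I*sqrt(705279)) = -38208/(63783 + I*sqrt(705279))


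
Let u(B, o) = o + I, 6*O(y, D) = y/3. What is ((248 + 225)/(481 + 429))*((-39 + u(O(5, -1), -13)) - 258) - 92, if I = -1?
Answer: -230823/910 ≈ -253.65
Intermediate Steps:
O(y, D) = y/18 (O(y, D) = (y/3)/6 = y/18)
u(B, o) = -1 + o (u(B, o) = o - 1 = -1 + o)
((248 + 225)/(481 + 429))*((-39 + u(O(5, -1), -13)) - 258) - 92 = ((248 + 225)/(481 + 429))*((-39 + (-1 - 13)) - 258) - 92 = (473/910)*((-39 - 14) - 258) - 92 = (473*(1/910))*(-53 - 258) - 92 = (473/910)*(-311) - 92 = -147103/910 - 92 = -230823/910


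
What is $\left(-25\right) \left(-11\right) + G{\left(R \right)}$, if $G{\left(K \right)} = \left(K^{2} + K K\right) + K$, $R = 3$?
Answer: $296$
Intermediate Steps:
$G{\left(K \right)} = K + 2 K^{2}$ ($G{\left(K \right)} = \left(K^{2} + K^{2}\right) + K = 2 K^{2} + K = K + 2 K^{2}$)
$\left(-25\right) \left(-11\right) + G{\left(R \right)} = \left(-25\right) \left(-11\right) + 3 \left(1 + 2 \cdot 3\right) = 275 + 3 \left(1 + 6\right) = 275 + 3 \cdot 7 = 275 + 21 = 296$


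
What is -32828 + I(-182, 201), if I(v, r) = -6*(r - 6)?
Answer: -33998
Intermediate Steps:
I(v, r) = 36 - 6*r (I(v, r) = -6*(-6 + r) = 36 - 6*r)
-32828 + I(-182, 201) = -32828 + (36 - 6*201) = -32828 + (36 - 1206) = -32828 - 1170 = -33998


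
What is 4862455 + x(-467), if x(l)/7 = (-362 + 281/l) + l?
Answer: 2268054517/467 ≈ 4.8566e+6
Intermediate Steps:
x(l) = -2534 + 7*l + 1967/l (x(l) = 7*((-362 + 281/l) + l) = 7*(-362 + l + 281/l) = -2534 + 7*l + 1967/l)
4862455 + x(-467) = 4862455 + (-2534 + 7*(-467) + 1967/(-467)) = 4862455 + (-2534 - 3269 + 1967*(-1/467)) = 4862455 + (-2534 - 3269 - 1967/467) = 4862455 - 2711968/467 = 2268054517/467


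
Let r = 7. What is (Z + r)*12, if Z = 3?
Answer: 120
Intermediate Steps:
(Z + r)*12 = (3 + 7)*12 = 10*12 = 120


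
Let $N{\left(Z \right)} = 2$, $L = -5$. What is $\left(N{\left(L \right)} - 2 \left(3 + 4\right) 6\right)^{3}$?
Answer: $-551368$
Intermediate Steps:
$\left(N{\left(L \right)} - 2 \left(3 + 4\right) 6\right)^{3} = \left(2 - 2 \left(3 + 4\right) 6\right)^{3} = \left(2 - 2 \cdot 7 \cdot 6\right)^{3} = \left(2 - 84\right)^{3} = \left(-82\right)^{3} = -551368$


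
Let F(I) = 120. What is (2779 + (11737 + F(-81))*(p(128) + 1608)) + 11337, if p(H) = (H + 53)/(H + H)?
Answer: 4886670149/256 ≈ 1.9089e+7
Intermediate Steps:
p(H) = (53 + H)/(2*H) (p(H) = (53 + H)/((2*H)) = (53 + H)*(1/(2*H)) = (53 + H)/(2*H))
(2779 + (11737 + F(-81))*(p(128) + 1608)) + 11337 = (2779 + (11737 + 120)*((½)*(53 + 128)/128 + 1608)) + 11337 = (2779 + 11857*((½)*(1/128)*181 + 1608)) + 11337 = (2779 + 11857*(181/256 + 1608)) + 11337 = (2779 + 11857*(411829/256)) + 11337 = (2779 + 4883056453/256) + 11337 = 4883767877/256 + 11337 = 4886670149/256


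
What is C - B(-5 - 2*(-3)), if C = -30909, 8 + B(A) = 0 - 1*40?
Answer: -30861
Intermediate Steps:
B(A) = -48 (B(A) = -8 + (0 - 1*40) = -8 + (0 - 40) = -8 - 40 = -48)
C - B(-5 - 2*(-3)) = -30909 - 1*(-48) = -30909 + 48 = -30861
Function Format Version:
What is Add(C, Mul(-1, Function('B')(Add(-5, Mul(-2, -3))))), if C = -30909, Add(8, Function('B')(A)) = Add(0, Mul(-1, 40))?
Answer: -30861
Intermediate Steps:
Function('B')(A) = -48 (Function('B')(A) = Add(-8, Add(0, Mul(-1, 40))) = Add(-8, Add(0, -40)) = Add(-8, -40) = -48)
Add(C, Mul(-1, Function('B')(Add(-5, Mul(-2, -3))))) = Add(-30909, Mul(-1, -48)) = Add(-30909, 48) = -30861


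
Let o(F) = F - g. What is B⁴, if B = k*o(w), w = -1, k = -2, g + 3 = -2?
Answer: 4096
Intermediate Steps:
g = -5 (g = -3 - 2 = -5)
o(F) = 5 + F (o(F) = F - 1*(-5) = F + 5 = 5 + F)
B = -8 (B = -2*(5 - 1) = -2*4 = -8)
B⁴ = (-8)⁴ = 4096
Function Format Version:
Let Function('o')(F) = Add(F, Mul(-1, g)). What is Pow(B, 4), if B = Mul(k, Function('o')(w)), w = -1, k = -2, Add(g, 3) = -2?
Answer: 4096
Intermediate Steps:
g = -5 (g = Add(-3, -2) = -5)
Function('o')(F) = Add(5, F) (Function('o')(F) = Add(F, Mul(-1, -5)) = Add(F, 5) = Add(5, F))
B = -8 (B = Mul(-2, Add(5, -1)) = Mul(-2, 4) = -8)
Pow(B, 4) = Pow(-8, 4) = 4096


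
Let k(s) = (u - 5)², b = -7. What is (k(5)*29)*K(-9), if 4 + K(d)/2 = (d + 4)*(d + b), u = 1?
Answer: 70528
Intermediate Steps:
K(d) = -8 + 2*(-7 + d)*(4 + d) (K(d) = -8 + 2*((d + 4)*(d - 7)) = -8 + 2*((4 + d)*(-7 + d)) = -8 + 2*((-7 + d)*(4 + d)) = -8 + 2*(-7 + d)*(4 + d))
k(s) = 16 (k(s) = (1 - 5)² = (-4)² = 16)
(k(5)*29)*K(-9) = (16*29)*(-64 - 6*(-9) + 2*(-9)²) = 464*(-64 + 54 + 2*81) = 464*(-64 + 54 + 162) = 464*152 = 70528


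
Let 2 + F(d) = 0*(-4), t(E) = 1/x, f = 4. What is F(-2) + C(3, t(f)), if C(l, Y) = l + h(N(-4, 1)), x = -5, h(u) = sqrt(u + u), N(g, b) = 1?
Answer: 1 + sqrt(2) ≈ 2.4142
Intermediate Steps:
h(u) = sqrt(2)*sqrt(u) (h(u) = sqrt(2*u) = sqrt(2)*sqrt(u))
t(E) = -1/5 (t(E) = 1/(-5) = -1/5)
F(d) = -2 (F(d) = -2 + 0*(-4) = -2 + 0 = -2)
C(l, Y) = l + sqrt(2) (C(l, Y) = l + sqrt(2)*sqrt(1) = l + sqrt(2)*1 = l + sqrt(2))
F(-2) + C(3, t(f)) = -2 + (3 + sqrt(2)) = 1 + sqrt(2)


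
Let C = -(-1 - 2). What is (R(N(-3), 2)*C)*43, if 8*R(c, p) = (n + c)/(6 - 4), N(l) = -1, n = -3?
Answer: -129/4 ≈ -32.250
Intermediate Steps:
R(c, p) = -3/16 + c/16 (R(c, p) = ((-3 + c)/(6 - 4))/8 = ((-3 + c)/2)/8 = ((-3 + c)*(1/2))/8 = (-3/2 + c/2)/8 = -3/16 + c/16)
C = 3 (C = -1*(-3) = 3)
(R(N(-3), 2)*C)*43 = ((-3/16 + (1/16)*(-1))*3)*43 = ((-3/16 - 1/16)*3)*43 = -1/4*3*43 = -3/4*43 = -129/4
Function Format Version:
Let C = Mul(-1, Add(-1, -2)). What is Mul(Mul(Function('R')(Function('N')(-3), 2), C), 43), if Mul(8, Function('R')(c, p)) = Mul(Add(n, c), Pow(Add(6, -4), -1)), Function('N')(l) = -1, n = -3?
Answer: Rational(-129, 4) ≈ -32.250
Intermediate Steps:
Function('R')(c, p) = Add(Rational(-3, 16), Mul(Rational(1, 16), c)) (Function('R')(c, p) = Mul(Rational(1, 8), Mul(Add(-3, c), Pow(Add(6, -4), -1))) = Mul(Rational(1, 8), Mul(Add(-3, c), Pow(2, -1))) = Mul(Rational(1, 8), Mul(Add(-3, c), Rational(1, 2))) = Mul(Rational(1, 8), Add(Rational(-3, 2), Mul(Rational(1, 2), c))) = Add(Rational(-3, 16), Mul(Rational(1, 16), c)))
C = 3 (C = Mul(-1, -3) = 3)
Mul(Mul(Function('R')(Function('N')(-3), 2), C), 43) = Mul(Mul(Add(Rational(-3, 16), Mul(Rational(1, 16), -1)), 3), 43) = Mul(Mul(Add(Rational(-3, 16), Rational(-1, 16)), 3), 43) = Mul(Mul(Rational(-1, 4), 3), 43) = Mul(Rational(-3, 4), 43) = Rational(-129, 4)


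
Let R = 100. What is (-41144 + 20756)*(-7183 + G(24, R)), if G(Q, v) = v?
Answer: 144408204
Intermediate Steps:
(-41144 + 20756)*(-7183 + G(24, R)) = (-41144 + 20756)*(-7183 + 100) = -20388*(-7083) = 144408204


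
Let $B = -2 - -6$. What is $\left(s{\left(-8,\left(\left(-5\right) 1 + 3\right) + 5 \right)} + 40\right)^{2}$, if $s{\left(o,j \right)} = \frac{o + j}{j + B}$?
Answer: $\frac{75625}{49} \approx 1543.4$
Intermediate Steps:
$B = 4$ ($B = -2 + 6 = 4$)
$s{\left(o,j \right)} = \frac{j + o}{4 + j}$ ($s{\left(o,j \right)} = \frac{o + j}{j + 4} = \frac{j + o}{4 + j}$)
$\left(s{\left(-8,\left(\left(-5\right) 1 + 3\right) + 5 \right)} + 40\right)^{2} = \left(\frac{\left(\left(\left(-5\right) 1 + 3\right) + 5\right) - 8}{4 + \left(\left(\left(-5\right) 1 + 3\right) + 5\right)} + 40\right)^{2} = \left(\frac{\left(\left(-5 + 3\right) + 5\right) - 8}{4 + \left(\left(-5 + 3\right) + 5\right)} + 40\right)^{2} = \left(\frac{\left(-2 + 5\right) - 8}{4 + \left(-2 + 5\right)} + 40\right)^{2} = \left(\frac{3 - 8}{4 + 3} + 40\right)^{2} = \left(\frac{1}{7} \left(-5\right) + 40\right)^{2} = \left(- \frac{5}{7} + 40\right)^{2} = \left(\frac{275}{7}\right)^{2} = \frac{75625}{49}$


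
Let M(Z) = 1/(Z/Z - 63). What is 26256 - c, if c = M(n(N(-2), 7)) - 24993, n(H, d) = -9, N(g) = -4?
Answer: 3177439/62 ≈ 51249.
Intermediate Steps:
M(Z) = -1/62 (M(Z) = 1/(1 - 63) = 1/(-62) = -1/62)
c = -1549567/62 (c = -1/62 - 24993 = -1549567/62 ≈ -24993.)
26256 - c = 26256 - 1*(-1549567/62) = 26256 + 1549567/62 = 3177439/62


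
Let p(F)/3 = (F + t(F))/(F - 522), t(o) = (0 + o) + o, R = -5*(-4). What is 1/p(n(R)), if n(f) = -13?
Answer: 535/117 ≈ 4.5726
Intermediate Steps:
R = 20
t(o) = 2*o (t(o) = o + o = 2*o)
p(F) = 9*F/(-522 + F) (p(F) = 3*((F + 2*F)/(F - 522)) = 3*((3*F)/(-522 + F)) = 3*(3*F/(-522 + F)) = 9*F/(-522 + F))
1/p(n(R)) = 1/(9*(-13)/(-522 - 13)) = 1/(9*(-13)/(-535)) = 1/(9*(-13)*(-1/535)) = 1/(117/535) = 535/117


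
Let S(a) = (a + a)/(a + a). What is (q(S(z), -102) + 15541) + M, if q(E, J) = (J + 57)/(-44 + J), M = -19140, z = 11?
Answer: -525409/146 ≈ -3598.7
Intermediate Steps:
S(a) = 1 (S(a) = (2*a)/((2*a)) = (2*a)*(1/(2*a)) = 1)
q(E, J) = (57 + J)/(-44 + J)
(q(S(z), -102) + 15541) + M = ((57 - 102)/(-44 - 102) + 15541) - 19140 = (-45/(-146) + 15541) - 19140 = (-1/146*(-45) + 15541) - 19140 = (45/146 + 15541) - 19140 = 2269031/146 - 19140 = -525409/146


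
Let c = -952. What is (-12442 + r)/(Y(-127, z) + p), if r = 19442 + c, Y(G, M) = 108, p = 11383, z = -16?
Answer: 6048/11491 ≈ 0.52633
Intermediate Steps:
r = 18490 (r = 19442 - 952 = 18490)
(-12442 + r)/(Y(-127, z) + p) = (-12442 + 18490)/(108 + 11383) = 6048/11491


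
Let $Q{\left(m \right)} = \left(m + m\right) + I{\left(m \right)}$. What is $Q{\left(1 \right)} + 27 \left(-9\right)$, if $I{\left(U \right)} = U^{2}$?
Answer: $-240$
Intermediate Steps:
$Q{\left(m \right)} = m^{2} + 2 m$ ($Q{\left(m \right)} = \left(m + m\right) + m^{2} = 2 m + m^{2} = m^{2} + 2 m$)
$Q{\left(1 \right)} + 27 \left(-9\right) = 1 \left(2 + 1\right) + 27 \left(-9\right) = 1 \cdot 3 - 243 = 3 - 243 = -240$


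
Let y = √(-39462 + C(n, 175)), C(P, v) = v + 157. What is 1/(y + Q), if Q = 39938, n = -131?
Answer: 19969/797541487 - I*√39130/1595082974 ≈ 2.5038e-5 - 1.2401e-7*I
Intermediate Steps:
C(P, v) = 157 + v
y = I*√39130 (y = √(-39462 + (157 + 175)) = √(-39462 + 332) = √(-39130) = I*√39130 ≈ 197.81*I)
1/(y + Q) = 1/(I*√39130 + 39938) = 1/(39938 + I*√39130)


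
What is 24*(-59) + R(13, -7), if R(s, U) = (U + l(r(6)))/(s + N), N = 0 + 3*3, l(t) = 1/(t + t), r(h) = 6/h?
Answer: -62317/44 ≈ -1416.3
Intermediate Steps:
l(t) = 1/(2*t)
N = 9 (N = 0 + 9 = 9)
R(s, U) = (½ + U)/(9 + s) (R(s, U) = (U + 1/(2*((6/6))))/(s + 9) = (U + 1/(2*((6*(⅙)))))/(9 + s) = (U + (½)/1)/(9 + s) = (U + (½)*1)/(9 + s) = (U + ½)/(9 + s) = (½ + U)/(9 + s))
24*(-59) + R(13, -7) = 24*(-59) + (½ - 7)/(9 + 13) = -1416 - 13/2/22 = -1416 + (1/22)*(-13/2) = -1416 - 13/44 = -62317/44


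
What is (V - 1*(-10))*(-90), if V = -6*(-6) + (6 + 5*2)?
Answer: -5580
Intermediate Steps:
V = 52 (V = 36 + (6 + 10) = 36 + 16 = 52)
(V - 1*(-10))*(-90) = (52 - 1*(-10))*(-90) = (52 + 10)*(-90) = 62*(-90) = -5580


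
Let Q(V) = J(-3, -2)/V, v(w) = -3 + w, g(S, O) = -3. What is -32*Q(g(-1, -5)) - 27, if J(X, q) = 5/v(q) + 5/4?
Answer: -73/3 ≈ -24.333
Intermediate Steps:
J(X, q) = 5/4 + 5/(-3 + q) (J(X, q) = 5/(-3 + q) + 5/4 = 5/4 + 5/(-3 + q))
Q(V) = 1/(4*V) (Q(V) = (5*(1 - 2)/(4*(-3 - 2)))/V = ((5/4)*(-1)/(-5))/V = ((5/4)*(-⅕)*(-1))/V = 1/(4*V))
-32*Q(g(-1, -5)) - 27 = -8/(-3) - 27 = -8*(-1)/3 - 27 = -32*(-1/12) - 27 = 8/3 - 27 = -73/3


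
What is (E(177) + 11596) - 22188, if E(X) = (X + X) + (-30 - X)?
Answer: -10445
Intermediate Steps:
E(X) = -30 + X (E(X) = 2*X + (-30 - X) = -30 + X)
(E(177) + 11596) - 22188 = ((-30 + 177) + 11596) - 22188 = (147 + 11596) - 22188 = 11743 - 22188 = -10445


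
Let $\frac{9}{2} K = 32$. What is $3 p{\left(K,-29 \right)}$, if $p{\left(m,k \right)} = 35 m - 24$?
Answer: $\frac{2024}{3} \approx 674.67$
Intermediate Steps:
$K = \frac{64}{9}$ ($K = \frac{2}{9} \cdot 32 = \frac{64}{9} \approx 7.1111$)
$p{\left(m,k \right)} = -24 + 35 m$
$3 p{\left(K,-29 \right)} = 3 \left(-24 + 35 \cdot \frac{64}{9}\right) = 3 \left(-24 + \frac{2240}{9}\right) = 3 \cdot \frac{2024}{9} = \frac{2024}{3}$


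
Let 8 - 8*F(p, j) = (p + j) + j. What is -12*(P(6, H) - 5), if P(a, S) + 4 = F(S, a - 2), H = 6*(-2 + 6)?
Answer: 144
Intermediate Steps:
H = 24 (H = 6*4 = 24)
F(p, j) = 1 - j/4 - p/8 (F(p, j) = 1 - ((p + j) + j)/8 = 1 - ((j + p) + j)/8 = 1 - (p + 2*j)/8 = 1 + (-j/4 - p/8) = 1 - j/4 - p/8)
P(a, S) = -5/2 - a/4 - S/8 (P(a, S) = -4 + (1 - (a - 2)/4 - S/8) = -4 + (1 - (-2 + a)/4 - S/8) = -4 + (1 + (1/2 - a/4) - S/8) = -4 + (3/2 - a/4 - S/8) = -5/2 - a/4 - S/8)
-12*(P(6, H) - 5) = -12*((-5/2 - 1/4*6 - 1/8*24) - 5) = -12*((-5/2 - 3/2 - 3) - 5) = -12*(-7 - 5) = -12*(-12) = 144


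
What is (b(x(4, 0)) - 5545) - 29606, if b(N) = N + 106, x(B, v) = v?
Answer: -35045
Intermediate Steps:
b(N) = 106 + N
(b(x(4, 0)) - 5545) - 29606 = ((106 + 0) - 5545) - 29606 = (106 - 5545) - 29606 = -5439 - 29606 = -35045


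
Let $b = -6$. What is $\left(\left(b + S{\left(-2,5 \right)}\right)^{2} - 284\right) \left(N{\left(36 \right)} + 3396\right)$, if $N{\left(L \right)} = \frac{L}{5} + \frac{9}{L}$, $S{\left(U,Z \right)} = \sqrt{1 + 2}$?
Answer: $- \frac{3335381}{4} - \frac{204207 \sqrt{3}}{5} \approx -9.0459 \cdot 10^{5}$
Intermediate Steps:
$S{\left(U,Z \right)} = \sqrt{3}$
$N{\left(L \right)} = \frac{9}{L} + \frac{L}{5}$ ($N{\left(L \right)} = L \frac{1}{5} + \frac{9}{L} = \frac{L}{5} + \frac{9}{L} = \frac{9}{L} + \frac{L}{5}$)
$\left(\left(b + S{\left(-2,5 \right)}\right)^{2} - 284\right) \left(N{\left(36 \right)} + 3396\right) = \left(\left(-6 + \sqrt{3}\right)^{2} - 284\right) \left(\left(\frac{9}{36} + \frac{1}{5} \cdot 36\right) + 3396\right) = \left(-284 + \left(-6 + \sqrt{3}\right)^{2}\right) \left(\left(9 \cdot \frac{1}{36} + \frac{36}{5}\right) + 3396\right) = \left(-284 + \left(-6 + \sqrt{3}\right)^{2}\right) \left(\left(\frac{1}{4} + \frac{36}{5}\right) + 3396\right) = \left(-284 + \left(-6 + \sqrt{3}\right)^{2}\right) \left(\frac{149}{20} + 3396\right) = \left(-284 + \left(-6 + \sqrt{3}\right)^{2}\right) \frac{68069}{20} = - \frac{4832899}{5} + \frac{68069 \left(-6 + \sqrt{3}\right)^{2}}{20}$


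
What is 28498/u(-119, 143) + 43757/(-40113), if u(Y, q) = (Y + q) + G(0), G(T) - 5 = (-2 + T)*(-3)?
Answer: 1141608779/1403955 ≈ 813.14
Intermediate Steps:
G(T) = 11 - 3*T (G(T) = 5 + (-2 + T)*(-3) = 5 + (6 - 3*T) = 11 - 3*T)
u(Y, q) = 11 + Y + q (u(Y, q) = (Y + q) + (11 - 3*0) = (Y + q) + (11 + 0) = (Y + q) + 11 = 11 + Y + q)
28498/u(-119, 143) + 43757/(-40113) = 28498/(11 - 119 + 143) + 43757/(-40113) = 28498/35 + 43757*(-1/40113) = 28498*(1/35) - 43757/40113 = 28498/35 - 43757/40113 = 1141608779/1403955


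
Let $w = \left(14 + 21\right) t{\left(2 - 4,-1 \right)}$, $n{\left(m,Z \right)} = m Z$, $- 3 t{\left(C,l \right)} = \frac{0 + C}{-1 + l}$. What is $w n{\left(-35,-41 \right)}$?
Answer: $- \frac{50225}{3} \approx -16742.0$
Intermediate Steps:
$t{\left(C,l \right)} = - \frac{C}{3 \left(-1 + l\right)}$ ($t{\left(C,l \right)} = - \frac{\left(0 + C\right) \frac{1}{-1 + l}}{3} = - \frac{C \frac{1}{-1 + l}}{3} = - \frac{C}{3 \left(-1 + l\right)}$)
$n{\left(m,Z \right)} = Z m$
$w = - \frac{35}{3}$ ($w = \left(14 + 21\right) \left(- \frac{2 - 4}{-3 + 3 \left(-1\right)}\right) = 35 \left(\left(-1\right) \left(-2\right) \frac{1}{-3 - 3}\right) = 35 \left(\left(-1\right) \left(-2\right) \frac{1}{-6}\right) = 35 \left(\left(-1\right) \left(-2\right) \left(- \frac{1}{6}\right)\right) = 35 \left(- \frac{1}{3}\right) = - \frac{35}{3} \approx -11.667$)
$w n{\left(-35,-41 \right)} = - \frac{35 \left(\left(-41\right) \left(-35\right)\right)}{3} = \left(- \frac{35}{3}\right) 1435 = - \frac{50225}{3}$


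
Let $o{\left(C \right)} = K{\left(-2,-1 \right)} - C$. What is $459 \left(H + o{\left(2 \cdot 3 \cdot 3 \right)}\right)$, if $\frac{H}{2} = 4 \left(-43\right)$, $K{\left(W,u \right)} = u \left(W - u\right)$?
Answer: $-165699$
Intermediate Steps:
$o{\left(C \right)} = 1 - C$ ($o{\left(C \right)} = - (-2 - -1) - C = - (-2 + 1) - C = \left(-1\right) \left(-1\right) - C = 1 - C$)
$H = -344$ ($H = 2 \cdot 4 \left(-43\right) = 2 \left(-172\right) = -344$)
$459 \left(H + o{\left(2 \cdot 3 \cdot 3 \right)}\right) = 459 \left(-344 + \left(1 - 2 \cdot 3 \cdot 3\right)\right) = 459 \left(-344 + \left(1 - 6 \cdot 3\right)\right) = 459 \left(-344 + \left(1 - 18\right)\right) = 459 \left(-344 - 17\right) = 459 \left(-361\right) = -165699$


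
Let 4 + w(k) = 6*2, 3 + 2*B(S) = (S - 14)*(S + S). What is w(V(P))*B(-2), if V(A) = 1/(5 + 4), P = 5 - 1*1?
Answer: 244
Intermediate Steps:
P = 4 (P = 5 - 1 = 4)
V(A) = ⅑ (V(A) = 1/9 = ⅑)
B(S) = -3/2 + S*(-14 + S) (B(S) = -3/2 + ((S - 14)*(S + S))/2 = -3/2 + ((-14 + S)*(2*S))/2 = -3/2 + (2*S*(-14 + S))/2 = -3/2 + S*(-14 + S))
w(k) = 8 (w(k) = -4 + 6*2 = -4 + 12 = 8)
w(V(P))*B(-2) = 8*(-3/2 + (-2)² - 14*(-2)) = 8*(-3/2 + 4 + 28) = 8*(61/2) = 244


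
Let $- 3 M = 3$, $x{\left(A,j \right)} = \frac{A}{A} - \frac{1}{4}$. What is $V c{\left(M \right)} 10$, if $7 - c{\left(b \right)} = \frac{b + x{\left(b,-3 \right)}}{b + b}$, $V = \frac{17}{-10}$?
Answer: $- \frac{935}{8} \approx -116.88$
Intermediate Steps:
$x{\left(A,j \right)} = \frac{3}{4}$ ($x{\left(A,j \right)} = 1 - \frac{1}{4} = \frac{3}{4}$)
$V = - \frac{17}{10}$ ($V = 17 \left(- \frac{1}{10}\right) = - \frac{17}{10} \approx -1.7$)
$M = -1$ ($M = \left(- \frac{1}{3}\right) 3 = -1$)
$c{\left(b \right)} = 7 - \frac{\frac{3}{4} + b}{2 b}$ ($c{\left(b \right)} = 7 - \frac{b + \frac{3}{4}}{b + b} = 7 - \frac{\frac{3}{4} + b}{2 b}$)
$V c{\left(M \right)} 10 = - \frac{17 \frac{-3 + 52 \left(-1\right)}{8 \left(-1\right)}}{10} \cdot 10 = - \frac{17 \cdot \frac{1}{8} \left(-1\right) \left(-3 - 52\right)}{10} \cdot 10 = - \frac{17 \cdot \frac{1}{8} \left(-1\right) \left(-55\right)}{10} \cdot 10 = \left(- \frac{17}{10}\right) \frac{55}{8} \cdot 10 = \left(- \frac{187}{16}\right) 10 = - \frac{935}{8}$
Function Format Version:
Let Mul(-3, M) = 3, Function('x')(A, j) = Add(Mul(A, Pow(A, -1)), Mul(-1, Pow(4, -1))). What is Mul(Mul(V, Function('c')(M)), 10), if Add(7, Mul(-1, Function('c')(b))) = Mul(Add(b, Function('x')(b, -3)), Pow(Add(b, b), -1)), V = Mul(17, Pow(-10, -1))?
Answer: Rational(-935, 8) ≈ -116.88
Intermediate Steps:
Function('x')(A, j) = Rational(3, 4) (Function('x')(A, j) = Add(1, Mul(-1, Rational(1, 4))) = Add(1, Rational(-1, 4)) = Rational(3, 4))
V = Rational(-17, 10) (V = Mul(17, Rational(-1, 10)) = Rational(-17, 10) ≈ -1.7000)
M = -1 (M = Mul(Rational(-1, 3), 3) = -1)
Function('c')(b) = Add(7, Mul(Rational(-1, 2), Pow(b, -1), Add(Rational(3, 4), b))) (Function('c')(b) = Add(7, Mul(-1, Mul(Add(b, Rational(3, 4)), Pow(Add(b, b), -1)))) = Add(7, Mul(-1, Mul(Add(Rational(3, 4), b), Pow(Mul(2, b), -1)))) = Add(7, Mul(-1, Mul(Add(Rational(3, 4), b), Mul(Rational(1, 2), Pow(b, -1))))) = Add(7, Mul(-1, Mul(Rational(1, 2), Pow(b, -1), Add(Rational(3, 4), b)))) = Add(7, Mul(Rational(-1, 2), Pow(b, -1), Add(Rational(3, 4), b))))
Mul(Mul(V, Function('c')(M)), 10) = Mul(Mul(Rational(-17, 10), Mul(Rational(1, 8), Pow(-1, -1), Add(-3, Mul(52, -1)))), 10) = Mul(Mul(Rational(-17, 10), Mul(Rational(1, 8), -1, Add(-3, -52))), 10) = Mul(Mul(Rational(-17, 10), Mul(Rational(1, 8), -1, -55)), 10) = Mul(Mul(Rational(-17, 10), Rational(55, 8)), 10) = Mul(Rational(-187, 16), 10) = Rational(-935, 8)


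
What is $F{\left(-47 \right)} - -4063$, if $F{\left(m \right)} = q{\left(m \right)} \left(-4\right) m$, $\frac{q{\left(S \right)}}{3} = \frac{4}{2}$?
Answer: $5191$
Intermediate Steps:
$q{\left(S \right)} = 6$ ($q{\left(S \right)} = 3 \cdot \frac{4}{2} = 3 \cdot 4 \cdot \frac{1}{2} = 3 \cdot 2 = 6$)
$F{\left(m \right)} = - 24 m$ ($F{\left(m \right)} = 6 \left(-4\right) m = - 24 m$)
$F{\left(-47 \right)} - -4063 = \left(-24\right) \left(-47\right) - -4063 = 1128 + 4063 = 5191$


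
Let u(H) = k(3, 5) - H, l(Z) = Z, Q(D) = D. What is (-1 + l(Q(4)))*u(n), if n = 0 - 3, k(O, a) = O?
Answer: 18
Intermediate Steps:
n = -3
u(H) = 3 - H
(-1 + l(Q(4)))*u(n) = (-1 + 4)*(3 - 1*(-3)) = 3*(3 + 3) = 3*6 = 18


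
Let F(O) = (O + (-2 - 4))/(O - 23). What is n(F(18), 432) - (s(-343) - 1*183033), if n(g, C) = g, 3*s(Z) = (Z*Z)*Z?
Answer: 204513494/15 ≈ 1.3634e+7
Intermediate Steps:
s(Z) = Z³/3 (s(Z) = ((Z*Z)*Z)/3 = (Z²*Z)/3 = Z³/3)
F(O) = (-6 + O)/(-23 + O) (F(O) = (O - 6)/(-23 + O) = (-6 + O)/(-23 + O))
n(F(18), 432) - (s(-343) - 1*183033) = (-6 + 18)/(-23 + 18) - ((⅓)*(-343)³ - 1*183033) = 12/(-5) - ((⅓)*(-40353607) - 183033) = -⅕*12 - (-40353607/3 - 183033) = -12/5 - 1*(-40902706/3) = -12/5 + 40902706/3 = 204513494/15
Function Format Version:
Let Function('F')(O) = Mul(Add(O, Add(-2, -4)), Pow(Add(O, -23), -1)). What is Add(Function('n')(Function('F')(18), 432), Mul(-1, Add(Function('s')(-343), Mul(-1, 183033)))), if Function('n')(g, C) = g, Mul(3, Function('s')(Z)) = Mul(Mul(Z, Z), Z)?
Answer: Rational(204513494, 15) ≈ 1.3634e+7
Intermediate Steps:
Function('s')(Z) = Mul(Rational(1, 3), Pow(Z, 3)) (Function('s')(Z) = Mul(Rational(1, 3), Mul(Mul(Z, Z), Z)) = Mul(Rational(1, 3), Mul(Pow(Z, 2), Z)) = Mul(Rational(1, 3), Pow(Z, 3)))
Function('F')(O) = Mul(Pow(Add(-23, O), -1), Add(-6, O)) (Function('F')(O) = Mul(Add(O, -6), Pow(Add(-23, O), -1)) = Mul(Add(-6, O), Pow(Add(-23, O), -1)) = Mul(Pow(Add(-23, O), -1), Add(-6, O)))
Add(Function('n')(Function('F')(18), 432), Mul(-1, Add(Function('s')(-343), Mul(-1, 183033)))) = Add(Mul(Pow(Add(-23, 18), -1), Add(-6, 18)), Mul(-1, Add(Mul(Rational(1, 3), Pow(-343, 3)), Mul(-1, 183033)))) = Add(Mul(Pow(-5, -1), 12), Mul(-1, Add(Mul(Rational(1, 3), -40353607), -183033))) = Add(Mul(Rational(-1, 5), 12), Mul(-1, Add(Rational(-40353607, 3), -183033))) = Add(Rational(-12, 5), Mul(-1, Rational(-40902706, 3))) = Add(Rational(-12, 5), Rational(40902706, 3)) = Rational(204513494, 15)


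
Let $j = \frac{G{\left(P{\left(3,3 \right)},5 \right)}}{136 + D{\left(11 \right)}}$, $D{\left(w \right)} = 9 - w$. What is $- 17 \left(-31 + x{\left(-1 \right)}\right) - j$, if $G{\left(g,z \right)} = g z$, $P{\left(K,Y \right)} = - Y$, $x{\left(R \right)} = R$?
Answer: $\frac{72911}{134} \approx 544.11$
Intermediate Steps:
$j = - \frac{15}{134}$ ($j = \frac{\left(-1\right) 3 \cdot 5}{136 + \left(9 - 11\right)} = \frac{\left(-3\right) 5}{136 + \left(9 - 11\right)} = \frac{1}{136 - 2} \left(-15\right) = \frac{1}{134} \left(-15\right) = - \frac{15}{134} \approx -0.11194$)
$- 17 \left(-31 + x{\left(-1 \right)}\right) - j = - 17 \left(-31 - 1\right) - - \frac{15}{134} = \left(-17\right) \left(-32\right) + \frac{15}{134} = 544 + \frac{15}{134} = \frac{72911}{134}$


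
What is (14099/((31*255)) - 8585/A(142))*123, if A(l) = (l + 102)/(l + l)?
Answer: -197518079576/160735 ≈ -1.2288e+6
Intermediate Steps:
A(l) = (102 + l)/(2*l) (A(l) = (102 + l)/((2*l)) = (102 + l)*(1/(2*l)) = (102 + l)/(2*l))
(14099/((31*255)) - 8585/A(142))*123 = (14099/((31*255)) - 8585*284/(102 + 142))*123 = (14099/7905 - 8585/((½)*(1/142)*244))*123 = (14099*(1/7905) - 8585/61/71)*123 = (14099/7905 - 8585*71/61)*123 = (14099/7905 - 609535/61)*123 = -4817514136/482205*123 = -197518079576/160735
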